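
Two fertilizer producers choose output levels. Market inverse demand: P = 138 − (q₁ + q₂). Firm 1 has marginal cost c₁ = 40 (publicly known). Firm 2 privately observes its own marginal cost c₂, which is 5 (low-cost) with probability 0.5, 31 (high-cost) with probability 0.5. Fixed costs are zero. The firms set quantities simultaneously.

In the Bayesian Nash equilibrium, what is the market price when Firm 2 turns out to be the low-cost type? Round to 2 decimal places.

Firm 2 with cost c maximizes (138 − (q₁+q₂) − c)·q₂, giving q₂(c) = (138 − c − q₁)/2.
E[c₂] = 0.5·5 + 0.5·31 = 18
Firm 1's FOC against E[q₂] yields q₁ = (138 − 2·40 + E[c₂])/3 = (138 − 80 + 18)/3 = 25.3333.
q₂(low-cost) = 53.8333, so P = 138 − (25.3333 + 53.8333) = 58.8333.

58.83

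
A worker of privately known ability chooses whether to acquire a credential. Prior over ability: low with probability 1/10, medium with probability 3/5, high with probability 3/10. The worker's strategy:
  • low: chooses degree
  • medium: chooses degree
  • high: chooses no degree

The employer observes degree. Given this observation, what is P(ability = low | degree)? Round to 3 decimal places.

0.143

Apply Bayes' rule using the sender's strategy as the likelihood.
P(degree) = (1/10)·1 + (3/5)·1 + (3/10)·0 = 7/10
P(low | degree) = ((1/10)·1) / (7/10) = (1/10) / (7/10) = 1/7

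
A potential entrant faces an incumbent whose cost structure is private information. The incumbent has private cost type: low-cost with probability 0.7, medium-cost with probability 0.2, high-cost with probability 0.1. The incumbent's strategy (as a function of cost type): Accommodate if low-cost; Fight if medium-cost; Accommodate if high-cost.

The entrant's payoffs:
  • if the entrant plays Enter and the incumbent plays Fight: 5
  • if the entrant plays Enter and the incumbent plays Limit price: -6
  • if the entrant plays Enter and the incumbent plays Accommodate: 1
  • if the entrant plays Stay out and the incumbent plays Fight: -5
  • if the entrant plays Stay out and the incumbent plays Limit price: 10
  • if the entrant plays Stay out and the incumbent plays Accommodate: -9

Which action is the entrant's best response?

E[Enter] = 0.7·(1) + 0.2·(5) + 0.1·(1) = 1.8
E[Stay out] = 0.7·(-9) + 0.2·(-5) + 0.1·(-9) = -8.2
Best response: Enter (1.8 is the largest).

Enter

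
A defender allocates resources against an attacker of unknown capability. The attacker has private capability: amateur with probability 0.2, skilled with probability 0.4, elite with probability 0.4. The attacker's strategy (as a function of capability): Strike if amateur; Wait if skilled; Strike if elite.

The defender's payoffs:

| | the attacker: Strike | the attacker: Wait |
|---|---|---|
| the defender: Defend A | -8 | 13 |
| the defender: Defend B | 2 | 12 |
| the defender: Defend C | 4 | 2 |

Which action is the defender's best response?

Defend B

E[Defend A] = 0.2·(-8) + 0.4·(13) + 0.4·(-8) = 0.4
E[Defend B] = 0.2·(2) + 0.4·(12) + 0.4·(2) = 6
E[Defend C] = 0.2·(4) + 0.4·(2) + 0.4·(4) = 3.2
Best response: Defend B (6 is the largest).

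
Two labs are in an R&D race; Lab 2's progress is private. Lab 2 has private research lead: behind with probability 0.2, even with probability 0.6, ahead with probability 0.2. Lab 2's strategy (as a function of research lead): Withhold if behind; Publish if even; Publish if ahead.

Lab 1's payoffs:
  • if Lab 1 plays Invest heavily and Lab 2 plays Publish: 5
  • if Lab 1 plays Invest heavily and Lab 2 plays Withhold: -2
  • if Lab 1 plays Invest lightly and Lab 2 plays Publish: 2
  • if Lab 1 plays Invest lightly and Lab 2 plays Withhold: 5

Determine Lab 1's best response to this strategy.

Invest heavily

E[Invest heavily] = 0.2·(-2) + 0.6·(5) + 0.2·(5) = 3.6
E[Invest lightly] = 0.2·(5) + 0.6·(2) + 0.2·(2) = 2.6
Best response: Invest heavily (3.6 is the largest).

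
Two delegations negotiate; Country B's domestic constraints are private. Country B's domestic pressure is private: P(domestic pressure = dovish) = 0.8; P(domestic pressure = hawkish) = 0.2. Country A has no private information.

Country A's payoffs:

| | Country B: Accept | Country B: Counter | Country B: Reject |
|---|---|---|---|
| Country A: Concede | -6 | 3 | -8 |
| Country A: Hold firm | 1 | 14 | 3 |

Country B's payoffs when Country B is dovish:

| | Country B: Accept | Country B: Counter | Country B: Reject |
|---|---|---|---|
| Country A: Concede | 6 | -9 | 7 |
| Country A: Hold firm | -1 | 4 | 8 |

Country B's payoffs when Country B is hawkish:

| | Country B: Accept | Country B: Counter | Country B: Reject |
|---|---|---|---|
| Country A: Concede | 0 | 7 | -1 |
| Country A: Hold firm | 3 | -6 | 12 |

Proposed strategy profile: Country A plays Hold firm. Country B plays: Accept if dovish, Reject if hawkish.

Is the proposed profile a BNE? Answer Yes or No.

Country A plays Hold firm: E[Hold firm] = 0.8·(1) + 0.2·(3) = 1.4; E[Concede] = -6.4. Best-responding. ✓
Country B (domestic pressure dovish), facing Hold firm: Accept gives -1, Counter gives 4, Reject gives 8. Proposed Accept is not best — profitable deviation exists. ✗
Country B (domestic pressure hawkish), facing Hold firm: Accept gives 3, Counter gives -6, Reject gives 12. Proposed Reject is best. ✓

No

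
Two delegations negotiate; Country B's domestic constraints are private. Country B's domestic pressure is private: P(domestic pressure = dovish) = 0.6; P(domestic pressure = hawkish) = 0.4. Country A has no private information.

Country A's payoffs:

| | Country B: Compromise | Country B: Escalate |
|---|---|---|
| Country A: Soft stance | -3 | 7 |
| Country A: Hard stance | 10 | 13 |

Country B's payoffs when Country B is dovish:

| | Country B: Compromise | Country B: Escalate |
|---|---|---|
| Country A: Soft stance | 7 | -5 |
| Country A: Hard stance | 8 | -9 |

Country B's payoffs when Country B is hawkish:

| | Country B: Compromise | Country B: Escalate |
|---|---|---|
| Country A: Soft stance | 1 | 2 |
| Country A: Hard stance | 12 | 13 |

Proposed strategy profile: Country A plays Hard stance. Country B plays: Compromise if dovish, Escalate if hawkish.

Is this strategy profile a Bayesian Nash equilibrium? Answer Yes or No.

Country A plays Hard stance: E[Hard stance] = 0.6·(10) + 0.4·(13) = 11.2; E[Soft stance] = 1. Best-responding. ✓
Country B (domestic pressure dovish), facing Hard stance: Compromise gives 8, Escalate gives -9. Proposed Compromise is best. ✓
Country B (domestic pressure hawkish), facing Hard stance: Compromise gives 12, Escalate gives 13. Proposed Escalate is best. ✓

Yes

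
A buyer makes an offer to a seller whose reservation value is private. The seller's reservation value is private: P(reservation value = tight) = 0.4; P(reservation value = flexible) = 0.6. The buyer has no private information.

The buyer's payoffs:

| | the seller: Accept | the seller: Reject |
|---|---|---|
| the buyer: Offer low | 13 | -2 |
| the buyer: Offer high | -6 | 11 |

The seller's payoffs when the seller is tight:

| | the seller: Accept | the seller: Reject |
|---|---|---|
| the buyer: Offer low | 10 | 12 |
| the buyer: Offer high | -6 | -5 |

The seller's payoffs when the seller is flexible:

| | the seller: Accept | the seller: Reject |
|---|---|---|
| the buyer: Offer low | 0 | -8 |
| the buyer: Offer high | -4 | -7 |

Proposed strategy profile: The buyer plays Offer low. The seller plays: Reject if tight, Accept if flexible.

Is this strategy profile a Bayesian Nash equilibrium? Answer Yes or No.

Yes

The buyer plays Offer low: E[Offer low] = 0.4·(-2) + 0.6·(13) = 7; E[Offer high] = 0.8. Best-responding. ✓
The seller (reservation value tight), facing Offer low: Accept gives 10, Reject gives 12. Proposed Reject is best. ✓
The seller (reservation value flexible), facing Offer low: Accept gives 0, Reject gives -8. Proposed Accept is best. ✓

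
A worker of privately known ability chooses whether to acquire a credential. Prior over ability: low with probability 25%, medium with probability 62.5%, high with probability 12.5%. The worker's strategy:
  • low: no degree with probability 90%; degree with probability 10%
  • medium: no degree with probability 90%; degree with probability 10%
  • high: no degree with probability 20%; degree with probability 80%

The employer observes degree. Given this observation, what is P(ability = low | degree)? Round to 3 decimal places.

P(degree) = 0.25·0.1 + 0.625·0.1 + 0.125·0.8 = 0.1875
P(low | degree) = (0.25·0.1) / 0.1875 = 0.025 / 0.1875 = 0.133333

0.133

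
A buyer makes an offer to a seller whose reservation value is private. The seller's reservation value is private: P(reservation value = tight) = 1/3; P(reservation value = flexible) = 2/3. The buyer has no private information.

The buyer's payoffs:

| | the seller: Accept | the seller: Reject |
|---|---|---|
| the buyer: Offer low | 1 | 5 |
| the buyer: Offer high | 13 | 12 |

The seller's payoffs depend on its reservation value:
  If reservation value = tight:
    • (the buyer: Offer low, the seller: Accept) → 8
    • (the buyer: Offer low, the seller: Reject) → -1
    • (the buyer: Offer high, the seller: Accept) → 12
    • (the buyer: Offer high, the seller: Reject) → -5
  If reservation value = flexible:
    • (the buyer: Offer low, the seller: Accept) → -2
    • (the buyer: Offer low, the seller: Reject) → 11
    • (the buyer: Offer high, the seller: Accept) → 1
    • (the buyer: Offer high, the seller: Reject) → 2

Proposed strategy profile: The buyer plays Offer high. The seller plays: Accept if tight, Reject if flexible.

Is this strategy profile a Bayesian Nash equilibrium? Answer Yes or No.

A profile is a BNE iff every type of every player is best-responding given beliefs about the other side.
The buyer plays Offer high: E[Offer high] = 1/3·(13) + 2/3·(12) = 37/3; E[Offer low] = 11/3. Best-responding. ✓
The seller (reservation value tight), facing Offer high: Accept gives 12, Reject gives -5. Proposed Accept is best. ✓
The seller (reservation value flexible), facing Offer high: Accept gives 1, Reject gives 2. Proposed Reject is best. ✓

Yes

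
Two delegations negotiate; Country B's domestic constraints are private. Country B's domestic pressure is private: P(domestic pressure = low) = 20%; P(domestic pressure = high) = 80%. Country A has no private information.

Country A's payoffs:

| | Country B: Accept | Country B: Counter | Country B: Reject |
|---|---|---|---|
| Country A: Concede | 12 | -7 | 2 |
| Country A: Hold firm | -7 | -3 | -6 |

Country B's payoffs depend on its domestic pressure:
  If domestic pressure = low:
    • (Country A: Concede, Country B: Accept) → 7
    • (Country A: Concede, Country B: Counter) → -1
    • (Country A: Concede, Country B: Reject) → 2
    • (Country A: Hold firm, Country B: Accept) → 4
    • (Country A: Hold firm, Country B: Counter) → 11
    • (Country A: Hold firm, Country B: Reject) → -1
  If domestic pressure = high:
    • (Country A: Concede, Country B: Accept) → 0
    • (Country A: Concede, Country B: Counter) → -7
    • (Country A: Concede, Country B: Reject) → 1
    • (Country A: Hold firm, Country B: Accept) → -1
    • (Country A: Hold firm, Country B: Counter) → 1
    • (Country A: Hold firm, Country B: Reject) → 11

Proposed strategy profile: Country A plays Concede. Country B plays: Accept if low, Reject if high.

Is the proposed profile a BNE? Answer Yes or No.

A profile is a BNE iff every type of every player is best-responding given beliefs about the other side.
Country A plays Concede: E[Concede] = 0.2·(12) + 0.8·(2) = 4; E[Hold firm] = -6.2. Best-responding. ✓
Country B (domestic pressure low), facing Concede: Accept gives 7, Counter gives -1, Reject gives 2. Proposed Accept is best. ✓
Country B (domestic pressure high), facing Concede: Accept gives 0, Counter gives -7, Reject gives 1. Proposed Reject is best. ✓

Yes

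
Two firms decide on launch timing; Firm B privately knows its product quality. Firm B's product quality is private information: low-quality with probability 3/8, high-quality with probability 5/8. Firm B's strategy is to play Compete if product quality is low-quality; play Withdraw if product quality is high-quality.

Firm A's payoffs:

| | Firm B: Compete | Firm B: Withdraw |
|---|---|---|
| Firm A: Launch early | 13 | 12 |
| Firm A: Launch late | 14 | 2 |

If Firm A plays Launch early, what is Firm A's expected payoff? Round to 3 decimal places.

E[Launch early] = 3/8·13 + 5/8·12 = 39/8 + 15/2 = 99/8

12.375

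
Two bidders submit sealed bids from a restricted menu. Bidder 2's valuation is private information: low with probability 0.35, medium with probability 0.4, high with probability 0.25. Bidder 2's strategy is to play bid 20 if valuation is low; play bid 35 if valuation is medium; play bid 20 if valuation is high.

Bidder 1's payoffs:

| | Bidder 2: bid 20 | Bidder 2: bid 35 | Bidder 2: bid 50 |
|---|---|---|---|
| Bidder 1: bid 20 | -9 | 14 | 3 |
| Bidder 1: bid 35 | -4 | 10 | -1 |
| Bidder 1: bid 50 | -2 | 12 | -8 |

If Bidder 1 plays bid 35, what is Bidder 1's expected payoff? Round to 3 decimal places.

1.600

Take the expectation over Bidder 2's valuation, weighting each type's action by its prior probability.
E[bid 35] = 0.35·(-4) + 0.4·10 + 0.25·(-4) = (-1.4) + 4 + (-1) = 1.6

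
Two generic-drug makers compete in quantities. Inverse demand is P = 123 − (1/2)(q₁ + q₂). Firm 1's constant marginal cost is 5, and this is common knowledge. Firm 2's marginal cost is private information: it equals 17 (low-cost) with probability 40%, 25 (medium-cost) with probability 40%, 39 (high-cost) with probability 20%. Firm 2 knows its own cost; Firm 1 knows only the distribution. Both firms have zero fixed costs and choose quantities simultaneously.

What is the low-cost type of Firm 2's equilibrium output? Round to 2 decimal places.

Firm 2 with cost c maximizes (123 − (1/2)(q₁+q₂) − c)·q₂, giving q₂(c) = (123 − c − (1/2)q₁).
E[c₂] = 0.4·17 + 0.4·25 + 0.2·39 = 24.6
Firm 1's FOC against E[q₂] yields q₁ = (123 − 2·5 + E[c₂])/(3/2) = (123 − 10 + 24.6)/(3/2) = 91.7333.
q₂(low-cost) = (123 − 17 − (1/2)·91.7333) = 60.1333.

60.13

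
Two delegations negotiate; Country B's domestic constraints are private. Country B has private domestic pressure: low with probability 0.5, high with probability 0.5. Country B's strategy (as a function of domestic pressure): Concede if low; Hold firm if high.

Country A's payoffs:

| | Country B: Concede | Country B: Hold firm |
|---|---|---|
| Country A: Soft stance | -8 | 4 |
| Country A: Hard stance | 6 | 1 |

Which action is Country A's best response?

E[Soft stance] = 0.5·(-8) + 0.5·(4) = -2
E[Hard stance] = 0.5·(6) + 0.5·(1) = 3.5
Best response: Hard stance (3.5 is the largest).

Hard stance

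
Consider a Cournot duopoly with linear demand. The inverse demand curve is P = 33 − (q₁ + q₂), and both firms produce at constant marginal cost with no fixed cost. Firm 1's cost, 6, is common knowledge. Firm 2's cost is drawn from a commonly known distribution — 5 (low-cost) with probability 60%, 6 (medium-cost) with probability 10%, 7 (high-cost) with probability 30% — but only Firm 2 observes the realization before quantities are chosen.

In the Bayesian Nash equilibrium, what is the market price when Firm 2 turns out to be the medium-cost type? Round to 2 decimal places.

15.05

Firm 2 with cost c maximizes (33 − (q₁+q₂) − c)·q₂, giving q₂(c) = (33 − c − q₁)/2.
E[c₂] = 0.6·5 + 0.1·6 + 0.3·7 = 5.7
Firm 1's FOC against E[q₂] yields q₁ = (33 − 2·6 + E[c₂])/3 = (33 − 12 + 5.7)/3 = 8.9.
q₂(medium-cost) = 9.05, so P = 33 − (8.9 + 9.05) = 15.05.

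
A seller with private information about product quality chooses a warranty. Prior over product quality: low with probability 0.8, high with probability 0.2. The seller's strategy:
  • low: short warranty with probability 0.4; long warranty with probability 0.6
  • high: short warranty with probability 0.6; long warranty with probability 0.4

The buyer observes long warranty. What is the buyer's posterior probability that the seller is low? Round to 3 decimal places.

P(long warranty) = 0.8·0.6 + 0.2·0.4 = 0.56
P(low | long warranty) = (0.8·0.6) / 0.56 = 0.48 / 0.56 = 0.857143

0.857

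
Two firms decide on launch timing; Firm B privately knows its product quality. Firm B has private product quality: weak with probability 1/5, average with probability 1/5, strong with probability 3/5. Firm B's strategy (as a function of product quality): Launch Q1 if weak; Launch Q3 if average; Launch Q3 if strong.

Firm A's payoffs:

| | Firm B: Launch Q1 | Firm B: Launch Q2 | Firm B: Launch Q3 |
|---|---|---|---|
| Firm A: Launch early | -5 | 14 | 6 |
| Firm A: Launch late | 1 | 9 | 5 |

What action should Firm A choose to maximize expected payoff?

Launch late

Compute Firm A's expected payoff for each action, taking the expectation over Firm B's type.
E[Launch early] = 1/5·(-5) + 1/5·(6) + 3/5·(6) = 19/5
E[Launch late] = 1/5·(1) + 1/5·(5) + 3/5·(5) = 21/5
Best response: Launch late (21/5 is the largest).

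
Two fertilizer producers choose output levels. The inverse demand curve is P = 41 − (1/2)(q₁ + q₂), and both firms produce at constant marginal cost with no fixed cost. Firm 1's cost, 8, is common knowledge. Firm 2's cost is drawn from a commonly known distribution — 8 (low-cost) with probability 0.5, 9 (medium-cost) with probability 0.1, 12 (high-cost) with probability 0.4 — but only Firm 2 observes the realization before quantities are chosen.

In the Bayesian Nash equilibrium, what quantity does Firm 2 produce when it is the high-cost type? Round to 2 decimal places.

17.43

Type-c best response for Firm 2: q₂(c) = (41 − c) − q₁/2.
Firm 1 maximizes expected profit; its first-order condition is 41 − q₁ − (1/2)E[q₂] − 8 = 0.
Substituting E[q₂] and solving: E[c₂] = 9.7, so q₁ = (41 − 2·8 + 9.7)/(3/2) = 23.1333.
q₂(high-cost) = (41 − 12 − (1/2)·23.1333) = 17.4333.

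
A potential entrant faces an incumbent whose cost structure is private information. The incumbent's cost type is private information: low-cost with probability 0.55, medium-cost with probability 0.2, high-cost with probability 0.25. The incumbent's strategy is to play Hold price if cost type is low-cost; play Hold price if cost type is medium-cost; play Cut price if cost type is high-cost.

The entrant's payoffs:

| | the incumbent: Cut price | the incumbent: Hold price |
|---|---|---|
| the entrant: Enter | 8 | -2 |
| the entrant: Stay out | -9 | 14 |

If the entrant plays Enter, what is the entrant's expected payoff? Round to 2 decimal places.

E[Enter] = 0.55·(-2) + 0.2·(-2) + 0.25·8 = (-1.1) + (-0.4) + 2 = 0.5

0.50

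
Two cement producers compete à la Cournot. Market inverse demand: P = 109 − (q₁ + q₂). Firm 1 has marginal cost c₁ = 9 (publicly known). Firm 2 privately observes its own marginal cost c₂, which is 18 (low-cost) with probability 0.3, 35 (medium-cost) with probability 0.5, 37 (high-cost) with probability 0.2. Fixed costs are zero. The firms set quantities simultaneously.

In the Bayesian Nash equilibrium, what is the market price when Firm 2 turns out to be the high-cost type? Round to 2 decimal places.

Firm 2 with cost c maximizes (109 − (q₁+q₂) − c)·q₂, giving q₂(c) = (109 − c − q₁)/2.
E[c₂] = 0.3·18 + 0.5·35 + 0.2·37 = 30.3
Firm 1's FOC against E[q₂] yields q₁ = (109 − 2·9 + E[c₂])/3 = (109 − 18 + 30.3)/3 = 40.4333.
q₂(high-cost) = 15.7833, so P = 109 − (40.4333 + 15.7833) = 52.7833.

52.78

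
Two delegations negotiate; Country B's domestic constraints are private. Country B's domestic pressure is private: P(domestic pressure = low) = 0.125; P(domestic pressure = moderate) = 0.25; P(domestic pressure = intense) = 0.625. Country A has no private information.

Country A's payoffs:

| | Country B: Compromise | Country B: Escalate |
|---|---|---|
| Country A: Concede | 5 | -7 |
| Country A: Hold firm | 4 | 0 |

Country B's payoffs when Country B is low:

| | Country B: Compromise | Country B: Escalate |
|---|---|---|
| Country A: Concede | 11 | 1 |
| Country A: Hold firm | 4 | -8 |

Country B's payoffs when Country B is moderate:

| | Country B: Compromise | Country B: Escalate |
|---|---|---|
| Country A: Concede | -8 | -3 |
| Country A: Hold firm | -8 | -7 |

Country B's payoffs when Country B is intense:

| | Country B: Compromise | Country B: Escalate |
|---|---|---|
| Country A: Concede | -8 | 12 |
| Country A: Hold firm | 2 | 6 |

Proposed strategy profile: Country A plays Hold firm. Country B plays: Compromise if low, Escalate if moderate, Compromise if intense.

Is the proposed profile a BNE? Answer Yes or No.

No

Country A plays Hold firm: E[Hold firm] = 0.125·(4) + 0.25·(0) + 0.625·(4) = 3; E[Concede] = 2. Best-responding. ✓
Country B (domestic pressure low), facing Hold firm: Compromise gives 4, Escalate gives -8. Proposed Compromise is best. ✓
Country B (domestic pressure moderate), facing Hold firm: Compromise gives -8, Escalate gives -7. Proposed Escalate is best. ✓
Country B (domestic pressure intense), facing Hold firm: Compromise gives 2, Escalate gives 6. Proposed Compromise is not best — profitable deviation exists. ✗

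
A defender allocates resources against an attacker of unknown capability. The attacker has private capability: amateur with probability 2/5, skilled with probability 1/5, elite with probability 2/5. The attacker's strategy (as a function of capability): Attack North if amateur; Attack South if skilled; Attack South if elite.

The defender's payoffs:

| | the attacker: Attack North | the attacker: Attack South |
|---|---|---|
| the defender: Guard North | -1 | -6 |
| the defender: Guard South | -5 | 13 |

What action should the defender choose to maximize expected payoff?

Guard South

E[Guard North] = 2/5·(-1) + 1/5·(-6) + 2/5·(-6) = -4
E[Guard South] = 2/5·(-5) + 1/5·(13) + 2/5·(13) = 29/5
Best response: Guard South (29/5 is the largest).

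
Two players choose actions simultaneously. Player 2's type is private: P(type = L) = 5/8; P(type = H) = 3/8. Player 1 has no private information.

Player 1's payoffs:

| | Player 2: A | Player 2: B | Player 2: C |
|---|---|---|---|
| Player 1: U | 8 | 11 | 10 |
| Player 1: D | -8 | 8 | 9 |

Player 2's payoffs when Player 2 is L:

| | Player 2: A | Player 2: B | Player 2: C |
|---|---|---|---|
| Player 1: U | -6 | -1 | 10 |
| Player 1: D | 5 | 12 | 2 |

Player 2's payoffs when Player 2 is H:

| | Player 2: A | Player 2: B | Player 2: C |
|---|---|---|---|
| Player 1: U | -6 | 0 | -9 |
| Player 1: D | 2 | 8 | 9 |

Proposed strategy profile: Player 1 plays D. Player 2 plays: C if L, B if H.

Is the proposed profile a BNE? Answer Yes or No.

Player 1 plays D: E[D] = 5/8·(9) + 3/8·(8) = 69/8; E[U] = 83/8. Not best-responding. ✗
Player 2 (type L), facing D: A gives 5, B gives 12, C gives 2. Proposed C is not best — profitable deviation exists. ✗
Player 2 (type H), facing D: A gives 2, B gives 8, C gives 9. Proposed B is not best — profitable deviation exists. ✗

No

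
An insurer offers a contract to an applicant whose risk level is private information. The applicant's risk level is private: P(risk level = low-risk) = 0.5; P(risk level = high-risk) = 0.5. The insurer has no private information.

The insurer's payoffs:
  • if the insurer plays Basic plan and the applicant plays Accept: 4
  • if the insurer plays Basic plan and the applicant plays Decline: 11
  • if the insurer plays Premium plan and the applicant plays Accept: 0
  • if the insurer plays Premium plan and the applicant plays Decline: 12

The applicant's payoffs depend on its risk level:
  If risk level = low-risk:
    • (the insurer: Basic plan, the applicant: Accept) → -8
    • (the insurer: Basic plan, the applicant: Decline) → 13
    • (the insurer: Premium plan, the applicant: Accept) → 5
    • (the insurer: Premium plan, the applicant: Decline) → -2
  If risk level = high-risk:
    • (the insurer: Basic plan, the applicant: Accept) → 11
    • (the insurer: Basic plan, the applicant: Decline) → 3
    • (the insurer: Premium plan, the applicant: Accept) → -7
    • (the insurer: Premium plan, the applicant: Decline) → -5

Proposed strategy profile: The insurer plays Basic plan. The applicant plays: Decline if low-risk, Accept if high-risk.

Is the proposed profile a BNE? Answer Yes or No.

The insurer plays Basic plan: E[Basic plan] = 0.5·(11) + 0.5·(4) = 7.5; E[Premium plan] = 6. Best-responding. ✓
The applicant (risk level low-risk), facing Basic plan: Accept gives -8, Decline gives 13. Proposed Decline is best. ✓
The applicant (risk level high-risk), facing Basic plan: Accept gives 11, Decline gives 3. Proposed Accept is best. ✓

Yes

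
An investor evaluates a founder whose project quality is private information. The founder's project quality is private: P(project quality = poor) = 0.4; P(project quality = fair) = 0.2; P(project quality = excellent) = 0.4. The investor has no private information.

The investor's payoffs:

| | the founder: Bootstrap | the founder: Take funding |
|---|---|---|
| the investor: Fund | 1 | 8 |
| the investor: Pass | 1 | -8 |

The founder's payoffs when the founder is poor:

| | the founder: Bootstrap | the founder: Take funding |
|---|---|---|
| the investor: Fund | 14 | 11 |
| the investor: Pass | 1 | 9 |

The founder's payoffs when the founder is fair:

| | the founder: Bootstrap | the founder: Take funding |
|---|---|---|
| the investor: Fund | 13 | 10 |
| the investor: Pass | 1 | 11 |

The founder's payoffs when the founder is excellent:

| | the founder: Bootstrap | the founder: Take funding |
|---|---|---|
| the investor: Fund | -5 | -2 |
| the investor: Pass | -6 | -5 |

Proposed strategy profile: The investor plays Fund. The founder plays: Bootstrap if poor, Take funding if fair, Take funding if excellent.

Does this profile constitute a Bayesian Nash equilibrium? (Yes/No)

No

The investor plays Fund: E[Fund] = 0.4·(1) + 0.2·(8) + 0.4·(8) = 5.2; E[Pass] = -4.4. Best-responding. ✓
The founder (project quality poor), facing Fund: Bootstrap gives 14, Take funding gives 11. Proposed Bootstrap is best. ✓
The founder (project quality fair), facing Fund: Bootstrap gives 13, Take funding gives 10. Proposed Take funding is not best — profitable deviation exists. ✗
The founder (project quality excellent), facing Fund: Bootstrap gives -5, Take funding gives -2. Proposed Take funding is best. ✓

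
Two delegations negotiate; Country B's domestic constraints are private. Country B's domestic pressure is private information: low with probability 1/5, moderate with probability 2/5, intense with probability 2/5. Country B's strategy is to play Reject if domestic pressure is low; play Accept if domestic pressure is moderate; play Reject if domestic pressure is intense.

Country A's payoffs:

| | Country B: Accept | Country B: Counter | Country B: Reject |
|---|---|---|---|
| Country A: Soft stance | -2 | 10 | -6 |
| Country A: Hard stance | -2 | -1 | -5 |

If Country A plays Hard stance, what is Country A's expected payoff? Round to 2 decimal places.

-3.80

E[Hard stance] = 1/5·(-5) + 2/5·(-2) + 2/5·(-5) = (-1) + (-4/5) + (-2) = -19/5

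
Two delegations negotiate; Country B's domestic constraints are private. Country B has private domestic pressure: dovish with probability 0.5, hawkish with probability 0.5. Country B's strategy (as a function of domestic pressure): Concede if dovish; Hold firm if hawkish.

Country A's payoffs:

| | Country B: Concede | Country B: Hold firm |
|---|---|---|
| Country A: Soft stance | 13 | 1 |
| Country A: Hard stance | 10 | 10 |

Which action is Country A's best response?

Hard stance

E[Soft stance] = 0.5·(13) + 0.5·(1) = 7
E[Hard stance] = 0.5·(10) + 0.5·(10) = 10
Best response: Hard stance (10 is the largest).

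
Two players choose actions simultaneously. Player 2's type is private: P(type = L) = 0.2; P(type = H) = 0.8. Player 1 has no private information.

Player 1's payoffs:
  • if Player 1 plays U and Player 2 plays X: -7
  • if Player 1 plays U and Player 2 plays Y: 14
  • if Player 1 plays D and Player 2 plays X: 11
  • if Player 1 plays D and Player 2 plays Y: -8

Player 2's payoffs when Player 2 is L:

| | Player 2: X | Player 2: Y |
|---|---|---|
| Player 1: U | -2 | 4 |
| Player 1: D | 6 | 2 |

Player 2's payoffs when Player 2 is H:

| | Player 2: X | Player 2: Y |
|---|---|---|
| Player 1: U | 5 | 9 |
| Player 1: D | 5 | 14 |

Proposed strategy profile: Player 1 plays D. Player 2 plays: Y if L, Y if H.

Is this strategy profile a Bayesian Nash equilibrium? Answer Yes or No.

No

Player 1 plays D: E[D] = 0.2·(-8) + 0.8·(-8) = -8; E[U] = 14. Not best-responding. ✗
Player 2 (type L), facing D: X gives 6, Y gives 2. Proposed Y is not best — profitable deviation exists. ✗
Player 2 (type H), facing D: X gives 5, Y gives 14. Proposed Y is best. ✓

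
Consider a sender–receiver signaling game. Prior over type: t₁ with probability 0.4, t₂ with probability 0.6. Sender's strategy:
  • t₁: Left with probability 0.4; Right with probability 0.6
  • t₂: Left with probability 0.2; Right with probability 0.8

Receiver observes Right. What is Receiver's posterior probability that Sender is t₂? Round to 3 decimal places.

0.667

Apply Bayes' rule using the sender's strategy as the likelihood.
P(Right) = 0.4·0.6 + 0.6·0.8 = 0.72
P(t₂ | Right) = (0.6·0.8) / 0.72 = 0.48 / 0.72 = 0.666667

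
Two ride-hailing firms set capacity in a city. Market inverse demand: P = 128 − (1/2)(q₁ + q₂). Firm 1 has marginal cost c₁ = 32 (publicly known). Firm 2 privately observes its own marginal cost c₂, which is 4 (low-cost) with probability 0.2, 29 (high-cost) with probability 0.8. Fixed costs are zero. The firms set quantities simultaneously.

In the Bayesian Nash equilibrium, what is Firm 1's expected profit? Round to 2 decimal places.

Firm 2 with cost c maximizes (128 − (1/2)(q₁+q₂) − c)·q₂, giving q₂(c) = (128 − c − (1/2)q₁).
E[c₂] = 0.2·4 + 0.8·29 = 24
Firm 1's FOC against E[q₂] yields q₁ = (128 − 2·32 + E[c₂])/(3/2) = (128 − 64 + 24)/(3/2) = 58.6667.
E[P] = 128 − (1/2)·(q₁ + E[q₂]) = 61.3333; Firm 1's expected profit = (E[P] − 32)·q₁ = (61.3333 − 32)·58.6667 = 1720.89.

1720.89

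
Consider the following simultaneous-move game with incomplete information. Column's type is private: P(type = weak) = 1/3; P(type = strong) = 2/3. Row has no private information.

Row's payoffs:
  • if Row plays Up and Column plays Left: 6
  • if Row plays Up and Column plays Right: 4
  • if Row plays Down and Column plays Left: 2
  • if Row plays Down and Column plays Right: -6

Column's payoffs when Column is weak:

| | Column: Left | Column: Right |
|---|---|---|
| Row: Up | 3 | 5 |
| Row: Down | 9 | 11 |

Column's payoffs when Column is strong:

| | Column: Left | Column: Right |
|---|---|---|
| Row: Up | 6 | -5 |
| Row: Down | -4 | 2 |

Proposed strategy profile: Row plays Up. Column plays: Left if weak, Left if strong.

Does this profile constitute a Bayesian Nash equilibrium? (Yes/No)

No

Row plays Up: E[Up] = 1/3·(6) + 2/3·(6) = 6; E[Down] = 2. Best-responding. ✓
Column (type weak), facing Up: Left gives 3, Right gives 5. Proposed Left is not best — profitable deviation exists. ✗
Column (type strong), facing Up: Left gives 6, Right gives -5. Proposed Left is best. ✓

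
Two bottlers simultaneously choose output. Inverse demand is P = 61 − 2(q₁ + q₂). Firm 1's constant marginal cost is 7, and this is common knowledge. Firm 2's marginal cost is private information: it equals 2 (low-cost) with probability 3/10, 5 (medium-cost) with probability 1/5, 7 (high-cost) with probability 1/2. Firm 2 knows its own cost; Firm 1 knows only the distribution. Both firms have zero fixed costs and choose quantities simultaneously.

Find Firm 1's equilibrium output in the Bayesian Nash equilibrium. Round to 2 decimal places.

Firm 2 with cost c maximizes (61 − 2(q₁+q₂) − c)·q₂, giving q₂(c) = (61 − c − 2q₁)/4.
E[c₂] = 3/10·2 + 1/5·5 + 1/2·7 = 5.1
Firm 1's FOC against E[q₂] yields q₁ = (61 − 2·7 + E[c₂])/6 = (61 − 14 + 5.1)/6 = 8.68333.

8.68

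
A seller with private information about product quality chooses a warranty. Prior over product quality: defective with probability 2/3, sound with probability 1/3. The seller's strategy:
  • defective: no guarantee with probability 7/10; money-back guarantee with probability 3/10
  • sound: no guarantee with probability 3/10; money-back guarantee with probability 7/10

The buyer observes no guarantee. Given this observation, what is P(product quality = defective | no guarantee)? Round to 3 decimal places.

0.824

P(no guarantee) = (2/3)·(7/10) + (1/3)·(3/10) = 17/30
P(defective | no guarantee) = ((2/3)·(7/10)) / (17/30) = (7/15) / (17/30) = 14/17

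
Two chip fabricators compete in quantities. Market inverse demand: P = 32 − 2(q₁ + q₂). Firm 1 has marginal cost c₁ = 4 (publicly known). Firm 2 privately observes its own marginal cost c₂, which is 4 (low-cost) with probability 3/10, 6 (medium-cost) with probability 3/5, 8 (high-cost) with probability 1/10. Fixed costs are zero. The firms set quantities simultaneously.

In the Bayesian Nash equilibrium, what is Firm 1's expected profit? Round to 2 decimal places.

Type-c best response for Firm 2: q₂(c) = (32 − c)/4 − q₁/2.
Firm 1 maximizes expected profit; its first-order condition is 32 − 4q₁ − 2E[q₂] − 4 = 0.
Substituting E[q₂] and solving: E[c₂] = 5.6, so q₁ = (32 − 2·4 + 5.6)/6 = 4.93333.
E[P] = 32 − 2·(q₁ + E[q₂]) = 13.8667; Firm 1's expected profit = (E[P] − 4)·q₁ = (13.8667 − 4)·4.93333 = 48.6756.

48.68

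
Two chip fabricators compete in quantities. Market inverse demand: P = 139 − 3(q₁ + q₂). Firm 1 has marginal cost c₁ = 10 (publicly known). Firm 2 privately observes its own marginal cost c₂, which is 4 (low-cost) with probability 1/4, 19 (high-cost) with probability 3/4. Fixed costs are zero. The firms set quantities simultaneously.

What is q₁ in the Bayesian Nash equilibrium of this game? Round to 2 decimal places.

14.92

Type-c best response for Firm 2: q₂(c) = (139 − c)/6 − q₁/2.
Firm 1 maximizes expected profit; its first-order condition is 139 − 6q₁ − 3E[q₂] − 10 = 0.
Substituting E[q₂] and solving: E[c₂] = 15.25, so q₁ = (139 − 2·10 + 15.25)/9 = 14.9167.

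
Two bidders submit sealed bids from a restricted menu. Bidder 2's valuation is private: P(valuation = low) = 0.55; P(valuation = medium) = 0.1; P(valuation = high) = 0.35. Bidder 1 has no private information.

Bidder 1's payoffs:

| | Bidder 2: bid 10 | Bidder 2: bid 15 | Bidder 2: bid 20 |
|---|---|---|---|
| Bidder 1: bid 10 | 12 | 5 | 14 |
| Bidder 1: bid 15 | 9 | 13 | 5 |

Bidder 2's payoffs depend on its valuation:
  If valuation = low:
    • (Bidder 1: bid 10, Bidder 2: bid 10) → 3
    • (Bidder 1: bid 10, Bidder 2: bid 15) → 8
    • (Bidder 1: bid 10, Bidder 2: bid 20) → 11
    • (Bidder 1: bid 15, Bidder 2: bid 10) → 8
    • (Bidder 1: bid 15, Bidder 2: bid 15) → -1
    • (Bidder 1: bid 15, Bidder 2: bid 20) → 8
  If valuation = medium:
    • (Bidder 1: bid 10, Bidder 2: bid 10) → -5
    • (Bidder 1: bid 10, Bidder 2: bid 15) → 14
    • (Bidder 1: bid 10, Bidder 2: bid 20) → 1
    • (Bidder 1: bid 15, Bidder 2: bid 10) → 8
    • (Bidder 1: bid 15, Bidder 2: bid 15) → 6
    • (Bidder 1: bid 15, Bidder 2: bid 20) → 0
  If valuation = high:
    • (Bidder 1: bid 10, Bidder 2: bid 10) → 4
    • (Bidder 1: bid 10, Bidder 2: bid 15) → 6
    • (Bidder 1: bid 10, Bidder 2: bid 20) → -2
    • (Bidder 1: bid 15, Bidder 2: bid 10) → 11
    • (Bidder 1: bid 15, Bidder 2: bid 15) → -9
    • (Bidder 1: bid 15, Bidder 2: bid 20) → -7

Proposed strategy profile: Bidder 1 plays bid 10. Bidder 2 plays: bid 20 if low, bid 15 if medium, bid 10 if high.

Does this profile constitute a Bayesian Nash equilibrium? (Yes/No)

Bidder 1 plays bid 10: E[bid 10] = 0.55·(14) + 0.1·(5) + 0.35·(12) = 12.4; E[bid 15] = 7.2. Best-responding. ✓
Bidder 2 (valuation low), facing bid 10: bid 10 gives 3, bid 15 gives 8, bid 20 gives 11. Proposed bid 20 is best. ✓
Bidder 2 (valuation medium), facing bid 10: bid 10 gives -5, bid 15 gives 14, bid 20 gives 1. Proposed bid 15 is best. ✓
Bidder 2 (valuation high), facing bid 10: bid 10 gives 4, bid 15 gives 6, bid 20 gives -2. Proposed bid 10 is not best — profitable deviation exists. ✗

No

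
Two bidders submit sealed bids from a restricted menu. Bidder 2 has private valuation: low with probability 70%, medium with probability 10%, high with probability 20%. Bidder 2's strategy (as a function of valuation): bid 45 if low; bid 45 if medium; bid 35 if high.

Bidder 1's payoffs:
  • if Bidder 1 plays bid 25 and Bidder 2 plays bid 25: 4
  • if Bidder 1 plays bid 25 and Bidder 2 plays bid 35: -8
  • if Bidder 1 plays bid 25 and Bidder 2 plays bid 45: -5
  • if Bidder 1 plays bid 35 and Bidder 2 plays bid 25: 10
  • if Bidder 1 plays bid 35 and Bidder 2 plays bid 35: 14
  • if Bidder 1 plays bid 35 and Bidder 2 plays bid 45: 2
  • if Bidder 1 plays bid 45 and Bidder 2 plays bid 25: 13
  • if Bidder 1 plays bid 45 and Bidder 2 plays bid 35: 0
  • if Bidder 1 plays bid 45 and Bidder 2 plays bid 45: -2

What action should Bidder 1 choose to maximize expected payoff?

bid 35

E[bid 25] = 0.7·(-5) + 0.1·(-5) + 0.2·(-8) = -5.6
E[bid 35] = 0.7·(2) + 0.1·(2) + 0.2·(14) = 4.4
E[bid 45] = 0.7·(-2) + 0.1·(-2) + 0.2·(0) = -1.6
Best response: bid 35 (4.4 is the largest).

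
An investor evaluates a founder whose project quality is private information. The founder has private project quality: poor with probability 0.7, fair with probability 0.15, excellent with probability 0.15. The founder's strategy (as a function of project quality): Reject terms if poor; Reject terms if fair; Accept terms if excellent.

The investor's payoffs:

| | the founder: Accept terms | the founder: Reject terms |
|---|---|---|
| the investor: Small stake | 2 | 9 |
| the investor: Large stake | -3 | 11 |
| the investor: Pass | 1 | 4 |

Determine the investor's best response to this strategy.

Compute the investor's expected payoff for each action, taking the expectation over the founder's type.
E[Small stake] = 0.7·(9) + 0.15·(9) + 0.15·(2) = 7.95
E[Large stake] = 0.7·(11) + 0.15·(11) + 0.15·(-3) = 8.9
E[Pass] = 0.7·(4) + 0.15·(4) + 0.15·(1) = 3.55
Best response: Large stake (8.9 is the largest).

Large stake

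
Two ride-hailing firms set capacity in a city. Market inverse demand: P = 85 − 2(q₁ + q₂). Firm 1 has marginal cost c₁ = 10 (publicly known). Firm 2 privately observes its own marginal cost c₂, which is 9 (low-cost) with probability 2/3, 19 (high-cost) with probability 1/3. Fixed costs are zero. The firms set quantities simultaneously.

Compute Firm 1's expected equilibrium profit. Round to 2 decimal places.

Each type of Firm 2 best-responds to q₁; Firm 1 best-responds to the expected q₂ over Firm 2's types.
Firm 2 with cost c maximizes (85 − 2(q₁+q₂) − c)·q₂, giving q₂(c) = (85 − c − 2q₁)/4.
E[c₂] = 2/3·9 + 1/3·19 = 12.3333
Firm 1's FOC against E[q₂] yields q₁ = (85 − 2·10 + E[c₂])/6 = (85 − 20 + 12.3333)/6 = 12.8889.
E[P] = 85 − 2·(q₁ + E[q₂]) = 35.7778; Firm 1's expected profit = (E[P] − 10)·q₁ = (35.7778 − 10)·12.8889 = 332.247.

332.25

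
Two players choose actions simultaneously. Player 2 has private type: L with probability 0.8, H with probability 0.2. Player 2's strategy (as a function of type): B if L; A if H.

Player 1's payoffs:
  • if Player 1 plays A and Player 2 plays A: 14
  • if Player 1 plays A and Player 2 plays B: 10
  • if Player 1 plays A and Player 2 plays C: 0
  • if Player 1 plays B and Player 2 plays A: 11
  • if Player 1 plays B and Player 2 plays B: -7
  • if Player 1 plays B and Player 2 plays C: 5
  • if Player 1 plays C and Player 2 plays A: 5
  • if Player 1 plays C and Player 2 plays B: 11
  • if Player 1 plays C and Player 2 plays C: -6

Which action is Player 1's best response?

A

E[A] = 0.8·(10) + 0.2·(14) = 10.8
E[B] = 0.8·(-7) + 0.2·(11) = -3.4
E[C] = 0.8·(11) + 0.2·(5) = 9.8
Best response: A (10.8 is the largest).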